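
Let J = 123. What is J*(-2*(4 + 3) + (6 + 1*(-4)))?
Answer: -1476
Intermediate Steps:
J*(-2*(4 + 3) + (6 + 1*(-4))) = 123*(-2*(4 + 3) + (6 + 1*(-4))) = 123*(-2*7 + (6 - 4)) = 123*(-14 + 2) = 123*(-12) = -1476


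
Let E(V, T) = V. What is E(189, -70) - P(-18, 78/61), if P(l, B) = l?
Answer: 207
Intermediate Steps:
E(189, -70) - P(-18, 78/61) = 189 - 1*(-18) = 189 + 18 = 207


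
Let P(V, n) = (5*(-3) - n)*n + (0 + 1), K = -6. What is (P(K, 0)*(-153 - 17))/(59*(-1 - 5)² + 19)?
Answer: -170/2143 ≈ -0.079328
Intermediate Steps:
P(V, n) = 1 + n*(-15 - n) (P(V, n) = (-15 - n)*n + 1 = n*(-15 - n) + 1 = 1 + n*(-15 - n))
(P(K, 0)*(-153 - 17))/(59*(-1 - 5)² + 19) = ((1 - 1*0² - 15*0)*(-153 - 17))/(59*(-1 - 5)² + 19) = ((1 - 1*0 + 0)*(-170))/(59*(-6)² + 19) = ((1 + 0 + 0)*(-170))/(59*36 + 19) = (1*(-170))/(2124 + 19) = -170/2143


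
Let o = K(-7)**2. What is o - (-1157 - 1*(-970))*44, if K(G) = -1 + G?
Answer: 8292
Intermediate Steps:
o = 64 (o = (-1 - 7)**2 = (-8)**2 = 64)
o - (-1157 - 1*(-970))*44 = 64 - (-1157 - 1*(-970))*44 = 64 - (-1157 + 970)*44 = 64 - (-187)*44 = 64 - 1*(-8228) = 64 + 8228 = 8292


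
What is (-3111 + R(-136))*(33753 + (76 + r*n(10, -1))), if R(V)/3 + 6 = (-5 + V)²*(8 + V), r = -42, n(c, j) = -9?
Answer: -261253670631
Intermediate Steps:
R(V) = -18 + 3*(-5 + V)²*(8 + V) (R(V) = -18 + 3*((-5 + V)²*(8 + V)) = -18 + 3*(-5 + V)²*(8 + V))
(-3111 + R(-136))*(33753 + (76 + r*n(10, -1))) = (-3111 + (582 - 165*(-136) - 6*(-136)² + 3*(-136)³))*(33753 + (76 - 42*(-9))) = (-3111 + (582 + 22440 - 6*18496 + 3*(-2515456)))*(33753 + (76 + 378)) = (-3111 + (582 + 22440 - 110976 - 7546368))*(33753 + 454) = (-3111 - 7634322)*34207 = -7637433*34207 = -261253670631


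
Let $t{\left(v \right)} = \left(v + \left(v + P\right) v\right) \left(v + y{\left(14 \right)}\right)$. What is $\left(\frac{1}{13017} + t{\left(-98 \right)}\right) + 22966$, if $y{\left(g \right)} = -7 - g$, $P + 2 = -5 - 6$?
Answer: $- \frac{16399519517}{13017} \approx -1.2599 \cdot 10^{6}$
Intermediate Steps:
$P = -13$ ($P = -2 - 11 = -13$)
$t{\left(v \right)} = \left(-21 + v\right) \left(v + v \left(-13 + v\right)\right)$ ($t{\left(v \right)} = \left(v + \left(v - 13\right) v\right) \left(v - 21\right) = \left(v + \left(-13 + v\right) v\right) \left(v - 21\right) = \left(v + v \left(-13 + v\right)\right) \left(v - 21\right) = \left(v + v \left(-13 + v\right)\right) \left(-21 + v\right) = \left(-21 + v\right) \left(v + v \left(-13 + v\right)\right)$)
$\left(\frac{1}{13017} + t{\left(-98 \right)}\right) + 22966 = \left(\frac{1}{13017} - 98 \left(252 + \left(-98\right)^{2} - -3234\right)\right) + 22966 = \left(\frac{1}{13017} - 98 \left(252 + 9604 + 3234\right)\right) + 22966 = \left(\frac{1}{13017} - 1282820\right) + 22966 = - \frac{16698467939}{13017} + 22966 = - \frac{16399519517}{13017}$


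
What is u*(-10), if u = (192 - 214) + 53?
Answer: -310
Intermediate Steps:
u = 31 (u = -22 + 53 = 31)
u*(-10) = 31*(-10) = -310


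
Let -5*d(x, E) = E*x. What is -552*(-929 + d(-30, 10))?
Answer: 479688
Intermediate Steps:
d(x, E) = -E*x/5
-552*(-929 + d(-30, 10)) = -552*(-929 - ⅕*10*(-30)) = -552*(-929 + 60) = -552*(-869) = 479688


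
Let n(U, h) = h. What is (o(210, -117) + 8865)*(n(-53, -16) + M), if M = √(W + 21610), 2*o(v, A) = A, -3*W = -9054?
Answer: -140904 + 17613*√6157 ≈ 1.2411e+6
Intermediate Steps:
W = 3018 (W = -⅓*(-9054) = 3018)
o(v, A) = A/2
M = 2*√6157 (M = √(3018 + 21610) = √24628 = 2*√6157 ≈ 156.93)
(o(210, -117) + 8865)*(n(-53, -16) + M) = ((½)*(-117) + 8865)*(-16 + 2*√6157) = (-117/2 + 8865)*(-16 + 2*√6157) = 17613*(-16 + 2*√6157)/2 = -140904 + 17613*√6157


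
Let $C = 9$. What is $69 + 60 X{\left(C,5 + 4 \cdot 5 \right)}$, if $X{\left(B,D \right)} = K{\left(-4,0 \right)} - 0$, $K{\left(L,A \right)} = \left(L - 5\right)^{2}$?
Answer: $4929$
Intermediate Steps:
$K{\left(L,A \right)} = \left(-5 + L\right)^{2}$
$X{\left(B,D \right)} = 81$ ($X{\left(B,D \right)} = \left(-5 - 4\right)^{2} - 0 = \left(-9\right)^{2} + 0 = 81 + 0 = 81$)
$69 + 60 X{\left(C,5 + 4 \cdot 5 \right)} = 69 + 60 \cdot 81 = 69 + 4860 = 4929$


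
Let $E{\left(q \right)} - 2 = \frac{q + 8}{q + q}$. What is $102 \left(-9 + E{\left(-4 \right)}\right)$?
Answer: $-765$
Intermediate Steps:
$E{\left(q \right)} = 2 + \frac{8 + q}{2 q}$ ($E{\left(q \right)} = 2 + \frac{q + 8}{q + q} = 2 + \frac{8 + q}{2 q}$)
$102 \left(-9 + E{\left(-4 \right)}\right) = 102 \left(-9 + \left(\frac{5}{2} + \frac{4}{-4}\right)\right) = 102 \left(-9 + \left(\frac{5}{2} + 4 \left(- \frac{1}{4}\right)\right)\right) = 102 \left(-9 + \left(\frac{5}{2} - 1\right)\right) = 102 \left(-9 + \frac{3}{2}\right) = 102 \left(- \frac{15}{2}\right) = -765$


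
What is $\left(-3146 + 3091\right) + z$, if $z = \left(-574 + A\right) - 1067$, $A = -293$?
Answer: $-1989$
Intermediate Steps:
$z = -1934$ ($z = \left(-574 - 293\right) - 1067 = -867 - 1067 = -1934$)
$\left(-3146 + 3091\right) + z = \left(-3146 + 3091\right) - 1934 = -55 - 1934 = -1989$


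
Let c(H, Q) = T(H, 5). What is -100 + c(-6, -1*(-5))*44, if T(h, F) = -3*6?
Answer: -892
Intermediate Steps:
T(h, F) = -18
c(H, Q) = -18
-100 + c(-6, -1*(-5))*44 = -100 - 18*44 = -100 - 792 = -892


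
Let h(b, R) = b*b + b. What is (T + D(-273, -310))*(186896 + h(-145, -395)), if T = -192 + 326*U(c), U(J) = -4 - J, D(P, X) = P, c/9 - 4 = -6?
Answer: 851673824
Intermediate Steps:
c = -18 (c = 36 + 9*(-6) = 36 - 54 = -18)
h(b, R) = b + b² (h(b, R) = b² + b = b + b²)
T = 4372 (T = -192 + 326*(-4 - 1*(-18)) = -192 + 326*(-4 + 18) = -192 + 326*14 = -192 + 4564 = 4372)
(T + D(-273, -310))*(186896 + h(-145, -395)) = (4372 - 273)*(186896 - 145*(1 - 145)) = 4099*(186896 - 145*(-144)) = 4099*(186896 + 20880) = 4099*207776 = 851673824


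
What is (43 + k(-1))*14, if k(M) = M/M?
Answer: 616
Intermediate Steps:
k(M) = 1
(43 + k(-1))*14 = (43 + 1)*14 = 44*14 = 616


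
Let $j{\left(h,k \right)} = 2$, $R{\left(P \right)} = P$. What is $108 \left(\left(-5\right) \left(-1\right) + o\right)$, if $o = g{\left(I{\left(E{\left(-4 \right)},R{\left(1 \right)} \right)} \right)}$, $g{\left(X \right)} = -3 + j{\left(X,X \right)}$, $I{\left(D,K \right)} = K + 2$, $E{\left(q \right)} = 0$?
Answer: $432$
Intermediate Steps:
$I{\left(D,K \right)} = 2 + K$
$g{\left(X \right)} = -1$ ($g{\left(X \right)} = -3 + 2 = -1$)
$o = -1$
$108 \left(\left(-5\right) \left(-1\right) + o\right) = 108 \left(\left(-5\right) \left(-1\right) - 1\right) = 108 \left(5 - 1\right) = 108 \cdot 4 = 432$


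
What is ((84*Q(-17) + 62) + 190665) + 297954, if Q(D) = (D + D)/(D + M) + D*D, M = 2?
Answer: 2565737/5 ≈ 5.1315e+5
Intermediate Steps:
Q(D) = D**2 + 2*D/(2 + D) (Q(D) = (D + D)/(D + 2) + D*D = (2*D)/(2 + D) + D**2 = 2*D/(2 + D) + D**2 = D**2 + 2*D/(2 + D))
((84*Q(-17) + 62) + 190665) + 297954 = ((84*(-17*(2 + (-17)**2 + 2*(-17))/(2 - 17)) + 62) + 190665) + 297954 = ((84*(-17*(2 + 289 - 34)/(-15)) + 62) + 190665) + 297954 = ((84*(-17*(-1/15)*257) + 62) + 190665) + 297954 = ((84*(4369/15) + 62) + 190665) + 297954 = ((122332/5 + 62) + 190665) + 297954 = (122642/5 + 190665) + 297954 = 1075967/5 + 297954 = 2565737/5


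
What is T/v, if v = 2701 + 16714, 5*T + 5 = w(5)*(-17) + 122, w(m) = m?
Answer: 32/97075 ≈ 0.00032964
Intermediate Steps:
T = 32/5 (T = -1 + (5*(-17) + 122)/5 = -1 + (-85 + 122)/5 = -1 + (⅕)*37 = -1 + 37/5 = 32/5 ≈ 6.4000)
v = 19415
T/v = (32/5)/19415 = (32/5)*(1/19415) = 32/97075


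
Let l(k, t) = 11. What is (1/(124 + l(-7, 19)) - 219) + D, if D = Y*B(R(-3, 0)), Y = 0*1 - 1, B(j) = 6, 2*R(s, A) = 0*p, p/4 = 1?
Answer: -30374/135 ≈ -224.99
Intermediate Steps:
p = 4 (p = 4*1 = 4)
R(s, A) = 0 (R(s, A) = (0*4)/2 = (1/2)*0 = 0)
Y = -1 (Y = 0 - 1 = -1)
D = -6 (D = -1*6 = -6)
(1/(124 + l(-7, 19)) - 219) + D = (1/(124 + 11) - 219) - 6 = (1/135 - 219) - 6 = -29564/135 - 6 = -30374/135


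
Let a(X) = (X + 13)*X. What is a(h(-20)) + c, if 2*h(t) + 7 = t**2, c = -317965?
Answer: -1107193/4 ≈ -2.7680e+5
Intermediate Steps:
h(t) = -7/2 + t**2/2
a(X) = X*(13 + X) (a(X) = (13 + X)*X = X*(13 + X))
a(h(-20)) + c = (-7/2 + (1/2)*(-20)**2)*(13 + (-7/2 + (1/2)*(-20)**2)) - 317965 = (-7/2 + (1/2)*400)*(13 + (-7/2 + (1/2)*400)) - 317965 = (-7/2 + 200)*(13 + (-7/2 + 200)) - 317965 = 393*(13 + 393/2)/2 - 317965 = (393/2)*(419/2) - 317965 = 164667/4 - 317965 = -1107193/4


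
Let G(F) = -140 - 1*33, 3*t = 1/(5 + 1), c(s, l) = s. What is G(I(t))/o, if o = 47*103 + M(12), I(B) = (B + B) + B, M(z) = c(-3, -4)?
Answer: -173/4838 ≈ -0.035759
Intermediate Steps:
M(z) = -3
t = 1/18 (t = 1/(3*(5 + 1)) = (1/3)/6 = (1/3)*(1/6) = 1/18 ≈ 0.055556)
I(B) = 3*B (I(B) = 2*B + B = 3*B)
G(F) = -173 (G(F) = -140 - 33 = -173)
o = 4838 (o = 47*103 - 3 = 4841 - 3 = 4838)
G(I(t))/o = -173/4838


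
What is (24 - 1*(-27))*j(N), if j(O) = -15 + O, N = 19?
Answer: 204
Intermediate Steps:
(24 - 1*(-27))*j(N) = (24 - 1*(-27))*(-15 + 19) = (24 + 27)*4 = 51*4 = 204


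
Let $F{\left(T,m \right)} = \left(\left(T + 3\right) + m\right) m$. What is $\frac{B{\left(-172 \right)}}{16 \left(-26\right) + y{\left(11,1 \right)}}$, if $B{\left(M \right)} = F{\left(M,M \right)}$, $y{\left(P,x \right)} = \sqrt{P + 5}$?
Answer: $- \frac{14663}{103} \approx -142.36$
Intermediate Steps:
$F{\left(T,m \right)} = m \left(3 + T + m\right)$ ($F{\left(T,m \right)} = \left(\left(3 + T\right) + m\right) m = \left(3 + T + m\right) m = m \left(3 + T + m\right)$)
$y{\left(P,x \right)} = \sqrt{5 + P}$
$B{\left(M \right)} = M \left(3 + 2 M\right)$ ($B{\left(M \right)} = M \left(3 + M + M\right) = M \left(3 + 2 M\right)$)
$\frac{B{\left(-172 \right)}}{16 \left(-26\right) + y{\left(11,1 \right)}} = \frac{\left(-172\right) \left(3 + 2 \left(-172\right)\right)}{16 \left(-26\right) + \sqrt{5 + 11}} = \frac{\left(-172\right) \left(3 - 344\right)}{-416 + \sqrt{16}} = \frac{\left(-172\right) \left(-341\right)}{-416 + 4} = \frac{58652}{-412} = 58652 \left(- \frac{1}{412}\right) = - \frac{14663}{103}$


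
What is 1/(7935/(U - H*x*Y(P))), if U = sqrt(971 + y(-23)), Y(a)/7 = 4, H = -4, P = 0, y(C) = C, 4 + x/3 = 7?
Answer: 336/2645 + 2*sqrt(237)/7935 ≈ 0.13091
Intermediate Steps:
x = 9 (x = -12 + 3*7 = -12 + 21 = 9)
Y(a) = 28 (Y(a) = 7*4 = 28)
U = 2*sqrt(237) (U = sqrt(971 - 23) = sqrt(948) = 2*sqrt(237) ≈ 30.790)
1/(7935/(U - H*x*Y(P))) = 1/(7935/(2*sqrt(237) - (-4*9)*28)) = 1/(7935/(2*sqrt(237) - (-36)*28)) = 1/(7935/(2*sqrt(237) - 1*(-1008))) = 1/(7935/(2*sqrt(237) + 1008)) = 1/(7935/(1008 + 2*sqrt(237))) = 336/2645 + 2*sqrt(237)/7935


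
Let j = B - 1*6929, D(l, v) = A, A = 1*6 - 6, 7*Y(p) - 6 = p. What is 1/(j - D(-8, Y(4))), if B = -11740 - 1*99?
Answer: -1/18768 ≈ -5.3282e-5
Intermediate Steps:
Y(p) = 6/7 + p/7
A = 0 (A = 6 - 6 = 0)
B = -11839 (B = -11740 - 99 = -11839)
D(l, v) = 0
j = -18768 (j = -11839 - 1*6929 = -11839 - 6929 = -18768)
1/(j - D(-8, Y(4))) = 1/(-18768 - 1*0) = 1/(-18768 + 0) = 1/(-18768) = -1/18768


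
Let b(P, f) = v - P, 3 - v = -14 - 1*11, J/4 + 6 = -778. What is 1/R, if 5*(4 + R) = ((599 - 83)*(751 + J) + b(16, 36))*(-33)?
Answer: 5/40611364 ≈ 1.2312e-7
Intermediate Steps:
J = -3136 (J = -24 + 4*(-778) = -24 - 3112 = -3136)
v = 28 (v = 3 - (-14 - 1*11) = 3 - (-14 - 11) = 3 - 1*(-25) = 3 + 25 = 28)
b(P, f) = 28 - P
R = 40611364/5 (R = -4 + (((599 - 83)*(751 - 3136) + (28 - 1*16))*(-33))/5 = -4 + ((516*(-2385) + (28 - 16))*(-33))/5 = -4 + ((-1230660 + 12)*(-33))/5 = -4 + (-1230648*(-33))/5 = -4 + (⅕)*40611384 = -4 + 40611384/5 = 40611364/5 ≈ 8.1223e+6)
1/R = 1/(40611364/5) = 5/40611364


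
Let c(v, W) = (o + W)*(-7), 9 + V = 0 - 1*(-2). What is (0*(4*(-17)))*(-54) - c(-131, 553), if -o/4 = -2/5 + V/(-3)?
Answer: 57253/15 ≈ 3816.9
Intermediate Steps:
V = -7 (V = -9 + (0 - 1*(-2)) = -9 + (0 + 2) = -9 + 2 = -7)
o = -116/15 (o = -4*(-2/5 - 7/(-3)) = -4*(-2*1/5 - 7*(-1/3)) = -4*(-2/5 + 7/3) = -4*29/15 = -116/15 ≈ -7.7333)
c(v, W) = 812/15 - 7*W (c(v, W) = (-116/15 + W)*(-7) = 812/15 - 7*W)
(0*(4*(-17)))*(-54) - c(-131, 553) = (0*(4*(-17)))*(-54) - (812/15 - 7*553) = (0*(-68))*(-54) - (812/15 - 3871) = 0*(-54) - 1*(-57253/15) = 0 + 57253/15 = 57253/15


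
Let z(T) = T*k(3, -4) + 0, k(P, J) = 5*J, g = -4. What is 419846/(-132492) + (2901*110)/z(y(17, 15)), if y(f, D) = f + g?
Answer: -529858526/430599 ≈ -1230.5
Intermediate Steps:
y(f, D) = -4 + f (y(f, D) = f - 4 = -4 + f)
z(T) = -20*T (z(T) = T*(5*(-4)) + 0 = T*(-20) + 0 = -20*T + 0 = -20*T)
419846/(-132492) + (2901*110)/z(y(17, 15)) = 419846/(-132492) + (2901*110)/((-20*(-4 + 17))) = 419846*(-1/132492) + 319110/((-20*13)) = -209923/66246 + 319110/(-260) = -209923/66246 + 319110*(-1/260) = -209923/66246 - 31911/26 = -529858526/430599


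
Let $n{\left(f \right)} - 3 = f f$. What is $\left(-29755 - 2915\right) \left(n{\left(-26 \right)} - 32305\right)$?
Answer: $1033221420$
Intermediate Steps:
$n{\left(f \right)} = 3 + f^{2}$ ($n{\left(f \right)} = 3 + f f = 3 + f^{2}$)
$\left(-29755 - 2915\right) \left(n{\left(-26 \right)} - 32305\right) = \left(-29755 - 2915\right) \left(\left(3 + \left(-26\right)^{2}\right) - 32305\right) = - 32670 \left(\left(3 + 676\right) - 32305\right) = - 32670 \left(679 - 32305\right) = \left(-32670\right) \left(-31626\right) = 1033221420$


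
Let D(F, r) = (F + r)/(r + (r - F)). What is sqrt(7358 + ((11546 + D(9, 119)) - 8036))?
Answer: 10*sqrt(5699581)/229 ≈ 104.25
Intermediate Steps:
D(F, r) = (F + r)/(-F + 2*r)
sqrt(7358 + ((11546 + D(9, 119)) - 8036)) = sqrt(7358 + ((11546 + (9 + 119)/(-1*9 + 2*119)) - 8036)) = sqrt(7358 + ((11546 + 128/(-9 + 238)) - 8036)) = sqrt(7358 + ((11546 + 128/229) - 8036)) = sqrt(7358 + (2644162/229 - 8036)) = sqrt(7358 + 803918/229) = sqrt(2488900/229) = 10*sqrt(5699581)/229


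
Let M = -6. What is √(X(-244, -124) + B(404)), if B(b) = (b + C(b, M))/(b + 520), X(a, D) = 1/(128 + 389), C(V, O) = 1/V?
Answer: √8449119720195/4386228 ≈ 0.66270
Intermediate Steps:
X(a, D) = 1/517
B(b) = (b + 1/b)/(520 + b) (B(b) = (b + 1/b)/(b + 520) = (b + 1/b)/(520 + b))
√(X(-244, -124) + B(404)) = √(1/517 + (1 + 404²)/(404*(520 + 404))) = √(1/517 + (1/404)*(1 + 163216)/924) = √(1/517 + (1/404)*(1/924)*163217) = √(1/517 + 163217/373296) = √(7705135/17544912) = √8449119720195/4386228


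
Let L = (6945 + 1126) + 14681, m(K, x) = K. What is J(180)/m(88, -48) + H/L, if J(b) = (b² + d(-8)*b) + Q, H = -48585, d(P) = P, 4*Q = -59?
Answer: 11534/33 ≈ 349.52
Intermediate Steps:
Q = -59/4 (Q = (¼)*(-59) = -59/4 ≈ -14.750)
L = 22752 (L = 8071 + 14681 = 22752)
J(b) = -59/4 + b² - 8*b (J(b) = (b² - 8*b) - 59/4 = -59/4 + b² - 8*b)
J(180)/m(88, -48) + H/L = (-59/4 + 180² - 8*180)/88 - 48585/22752 = (-59/4 + 32400 - 1440)*(1/88) - 48585*1/22752 = (123781/4)*(1/88) - 205/96 = 123781/352 - 205/96 = 11534/33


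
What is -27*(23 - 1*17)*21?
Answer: -3402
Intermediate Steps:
-27*(23 - 1*17)*21 = -27*(23 - 17)*21 = -27*6*21 = -162*21 = -3402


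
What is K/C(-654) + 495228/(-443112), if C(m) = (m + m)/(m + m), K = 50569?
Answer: 1867269625/36926 ≈ 50568.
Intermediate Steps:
C(m) = 1 (C(m) = (2*m)/((2*m)) = (2*m)*(1/(2*m)) = 1)
K/C(-654) + 495228/(-443112) = 50569/1 + 495228/(-443112) = 50569*1 + 495228*(-1/443112) = 50569 - 41269/36926 = 1867269625/36926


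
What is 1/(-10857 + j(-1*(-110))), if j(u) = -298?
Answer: -1/11155 ≈ -8.9646e-5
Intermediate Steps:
1/(-10857 + j(-1*(-110))) = 1/(-10857 - 298) = 1/(-11155) = -1/11155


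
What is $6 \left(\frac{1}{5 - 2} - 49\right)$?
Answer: $-292$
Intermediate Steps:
$6 \left(\frac{1}{5 - 2} - 49\right) = 6 \left(\frac{1}{3} - 49\right) = 6 \left(- \frac{146}{3}\right) = -292$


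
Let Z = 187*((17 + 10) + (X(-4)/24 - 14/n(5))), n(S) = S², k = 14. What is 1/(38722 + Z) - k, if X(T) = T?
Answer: -91633588/6545267 ≈ -14.000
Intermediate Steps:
Z = 736967/150 (Z = 187*((17 + 10) + (-4/24 - 14/(5²))) = 187*(27 + (-4*1/24 - 14/25)) = 187*(27 + (-⅙ - 14*1/25)) = 187*(27 + (-⅙ - 14/25)) = 187*(27 - 109/150) = 187*(3941/150) = 736967/150 ≈ 4913.1)
1/(38722 + Z) - k = 1/(38722 + 736967/150) - 1*14 = 1/(6545267/150) - 14 = 150/6545267 - 14 = -91633588/6545267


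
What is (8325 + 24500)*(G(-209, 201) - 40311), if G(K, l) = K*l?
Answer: -2702154000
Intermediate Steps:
(8325 + 24500)*(G(-209, 201) - 40311) = (8325 + 24500)*(-209*201 - 40311) = 32825*(-42009 - 40311) = 32825*(-82320) = -2702154000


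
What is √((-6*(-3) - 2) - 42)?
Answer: I*√26 ≈ 5.099*I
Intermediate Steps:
√((-6*(-3) - 2) - 42) = √((18 - 2) - 42) = √(16 - 42) = √(-26) = I*√26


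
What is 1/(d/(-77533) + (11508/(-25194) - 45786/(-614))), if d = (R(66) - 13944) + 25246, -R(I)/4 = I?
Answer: 99947247569/7393187052039 ≈ 0.013519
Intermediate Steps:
R(I) = -4*I
d = 11038 (d = (-4*66 - 13944) + 25246 = (-264 - 13944) + 25246 = -14208 + 25246 = 11038)
1/(d/(-77533) + (11508/(-25194) - 45786/(-614))) = 1/(11038/(-77533) + (11508/(-25194) - 45786/(-614))) = 1/(11038*(-1/77533) + (11508*(-1/25194) - 45786*(-1/614))) = 1/(-11038/77533 + (-1918/4199 + 22893/307)) = 1/(-11038/77533 + 95538881/1289093) = 1/(7393187052039/99947247569) = 99947247569/7393187052039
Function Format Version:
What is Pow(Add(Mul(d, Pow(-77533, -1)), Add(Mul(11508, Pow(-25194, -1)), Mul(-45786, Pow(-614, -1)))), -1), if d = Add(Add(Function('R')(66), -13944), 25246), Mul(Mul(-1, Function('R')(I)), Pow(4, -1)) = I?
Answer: Rational(99947247569, 7393187052039) ≈ 0.013519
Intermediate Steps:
Function('R')(I) = Mul(-4, I)
d = 11038 (d = Add(Add(Mul(-4, 66), -13944), 25246) = Add(Add(-264, -13944), 25246) = Add(-14208, 25246) = 11038)
Pow(Add(Mul(d, Pow(-77533, -1)), Add(Mul(11508, Pow(-25194, -1)), Mul(-45786, Pow(-614, -1)))), -1) = Pow(Add(Mul(11038, Pow(-77533, -1)), Add(Mul(11508, Pow(-25194, -1)), Mul(-45786, Pow(-614, -1)))), -1) = Pow(Add(Mul(11038, Rational(-1, 77533)), Add(Mul(11508, Rational(-1, 25194)), Mul(-45786, Rational(-1, 614)))), -1) = Pow(Add(Rational(-11038, 77533), Add(Rational(-1918, 4199), Rational(22893, 307))), -1) = Pow(Add(Rational(-11038, 77533), Rational(95538881, 1289093)), -1) = Pow(Rational(7393187052039, 99947247569), -1) = Rational(99947247569, 7393187052039)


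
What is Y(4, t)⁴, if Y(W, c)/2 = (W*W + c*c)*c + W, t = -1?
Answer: 456976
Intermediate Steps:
Y(W, c) = 2*W + 2*c*(W² + c²) (Y(W, c) = 2*((W*W + c*c)*c + W) = 2*((W² + c²)*c + W) = 2*(c*(W² + c²) + W) = 2*(W + c*(W² + c²)) = 2*W + 2*c*(W² + c²))
Y(4, t)⁴ = (2*4 + 2*(-1)³ + 2*(-1)*4²)⁴ = (8 + 2*(-1) + 2*(-1)*16)⁴ = (8 - 2 - 32)⁴ = (-26)⁴ = 456976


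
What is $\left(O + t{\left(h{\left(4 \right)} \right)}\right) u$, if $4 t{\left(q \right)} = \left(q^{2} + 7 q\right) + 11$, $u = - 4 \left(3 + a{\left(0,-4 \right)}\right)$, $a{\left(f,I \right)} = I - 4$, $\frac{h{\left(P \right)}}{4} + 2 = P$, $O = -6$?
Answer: $535$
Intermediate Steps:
$h{\left(P \right)} = -8 + 4 P$
$a{\left(f,I \right)} = -4 + I$
$u = 20$ ($u = - 4 \left(3 - 8\right) = \left(-4\right) \left(-5\right) = 20$)
$t{\left(q \right)} = \frac{11}{4} + \frac{q^{2}}{4} + \frac{7 q}{4}$ ($t{\left(q \right)} = \frac{\left(q^{2} + 7 q\right) + 11}{4} = \frac{11 + q^{2} + 7 q}{4} = \frac{11}{4} + \frac{q^{2}}{4} + \frac{7 q}{4}$)
$\left(O + t{\left(h{\left(4 \right)} \right)}\right) u = \left(-6 + \left(\frac{11}{4} + \frac{\left(-8 + 4 \cdot 4\right)^{2}}{4} + \frac{7 \left(-8 + 4 \cdot 4\right)}{4}\right)\right) 20 = \left(-6 + \left(\frac{11}{4} + \frac{\left(-8 + 16\right)^{2}}{4} + \frac{7 \left(-8 + 16\right)}{4}\right)\right) 20 = \left(-6 + \left(\frac{11}{4} + \frac{8^{2}}{4} + \frac{7}{4} \cdot 8\right)\right) 20 = \left(-6 + \left(\frac{11}{4} + \frac{1}{4} \cdot 64 + 14\right)\right) 20 = \left(-6 + \left(\frac{11}{4} + 16 + 14\right)\right) 20 = \left(-6 + \frac{131}{4}\right) 20 = \frac{107}{4} \cdot 20 = 535$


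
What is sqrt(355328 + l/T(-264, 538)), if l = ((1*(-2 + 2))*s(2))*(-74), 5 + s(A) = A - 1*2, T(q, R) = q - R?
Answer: 32*sqrt(347) ≈ 596.09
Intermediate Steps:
s(A) = -7 + A (s(A) = -5 + (A - 1*2) = -5 + (A - 2) = -5 + (-2 + A) = -7 + A)
l = 0 (l = ((1*(-2 + 2))*(-7 + 2))*(-74) = ((1*0)*(-5))*(-74) = (0*(-5))*(-74) = 0*(-74) = 0)
sqrt(355328 + l/T(-264, 538)) = sqrt(355328 + 0/(-264 - 1*538)) = sqrt(355328 + 0/(-264 - 538)) = sqrt(355328 + 0/(-802)) = sqrt(355328 + 0*(-1/802)) = sqrt(355328 + 0) = sqrt(355328) = 32*sqrt(347)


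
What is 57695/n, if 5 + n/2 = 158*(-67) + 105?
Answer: -57695/20972 ≈ -2.7510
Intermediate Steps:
n = -20972 (n = -10 + 2*(158*(-67) + 105) = -10 + 2*(-10586 + 105) = -10 + 2*(-10481) = -10 - 20962 = -20972)
57695/n = 57695/(-20972) = 57695*(-1/20972) = -57695/20972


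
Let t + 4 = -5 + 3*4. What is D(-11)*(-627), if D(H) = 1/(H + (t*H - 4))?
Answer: 209/16 ≈ 13.063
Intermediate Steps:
t = 3 (t = -4 + (-5 + 3*4) = -4 + (-5 + 12) = -4 + 7 = 3)
D(H) = 1/(-4 + 4*H) (D(H) = 1/(H + (3*H - 4)) = 1/(H + (-4 + 3*H)) = 1/(-4 + 4*H))
D(-11)*(-627) = (1/(4*(-1 - 11)))*(-627) = ((1/4)/(-12))*(-627) = ((1/4)*(-1/12))*(-627) = -1/48*(-627) = 209/16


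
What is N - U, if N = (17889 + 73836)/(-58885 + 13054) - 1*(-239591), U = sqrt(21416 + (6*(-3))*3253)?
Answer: 3660201132/15277 - I*sqrt(37138) ≈ 2.3959e+5 - 192.71*I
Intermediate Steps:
U = I*sqrt(37138) (U = sqrt(21416 - 18*3253) = sqrt(21416 - 58554) = sqrt(-37138) = I*sqrt(37138) ≈ 192.71*I)
N = 3660201132/15277 (N = 91725/(-45831) + 239591 = 91725*(-1/45831) + 239591 = -30575/15277 + 239591 = 3660201132/15277 ≈ 2.3959e+5)
N - U = 3660201132/15277 - I*sqrt(37138)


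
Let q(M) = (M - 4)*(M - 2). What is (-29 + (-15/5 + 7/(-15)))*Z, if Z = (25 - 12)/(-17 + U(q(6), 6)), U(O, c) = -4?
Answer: 6331/315 ≈ 20.098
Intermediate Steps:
q(M) = (-4 + M)*(-2 + M)
Z = -13/21 (Z = (25 - 12)/(-17 - 4) = 13/(-21) = 13*(-1/21) = -13/21 ≈ -0.61905)
(-29 + (-15/5 + 7/(-15)))*Z = (-29 + (-15/5 + 7/(-15)))*(-13/21) = (-29 + (-15*⅕ + 7*(-1/15)))*(-13/21) = (-29 + (-3 - 7/15))*(-13/21) = (-29 - 52/15)*(-13/21) = -487/15*(-13/21) = 6331/315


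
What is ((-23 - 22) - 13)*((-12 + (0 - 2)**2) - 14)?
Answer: 1276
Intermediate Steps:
((-23 - 22) - 13)*((-12 + (0 - 2)**2) - 14) = (-45 - 13)*((-12 + (-2)**2) - 14) = -58*((-12 + 4) - 14) = -58*(-8 - 14) = -58*(-22) = 1276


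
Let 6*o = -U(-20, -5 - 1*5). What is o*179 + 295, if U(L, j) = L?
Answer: 2675/3 ≈ 891.67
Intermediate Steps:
o = 10/3 (o = (-1*(-20))/6 = (⅙)*20 = 10/3 ≈ 3.3333)
o*179 + 295 = (10/3)*179 + 295 = 1790/3 + 295 = 2675/3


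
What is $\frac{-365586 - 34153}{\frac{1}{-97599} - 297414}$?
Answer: $\frac{39014126661}{29027308987} \approx 1.344$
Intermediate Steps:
$\frac{-365586 - 34153}{\frac{1}{-97599} - 297414} = - \frac{399739}{- \frac{1}{97599} - 297414} = - \frac{399739}{- \frac{29027308987}{97599}} = \left(-399739\right) \left(- \frac{97599}{29027308987}\right) = \frac{39014126661}{29027308987}$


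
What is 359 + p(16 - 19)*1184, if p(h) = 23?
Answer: 27591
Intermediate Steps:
359 + p(16 - 19)*1184 = 359 + 23*1184 = 359 + 27232 = 27591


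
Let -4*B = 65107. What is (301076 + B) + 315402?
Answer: 2400805/4 ≈ 6.0020e+5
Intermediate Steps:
B = -65107/4 (B = -¼*65107 = -65107/4 ≈ -16277.)
(301076 + B) + 315402 = (301076 - 65107/4) + 315402 = 1139197/4 + 315402 = 2400805/4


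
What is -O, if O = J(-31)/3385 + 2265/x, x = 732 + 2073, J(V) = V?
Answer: -505338/632995 ≈ -0.79833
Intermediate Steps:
x = 2805
O = 505338/632995 (O = -31/3385 + 2265/2805 = -31*1/3385 + 2265*(1/2805) = -31/3385 + 151/187 = 505338/632995 ≈ 0.79833)
-O = -1*505338/632995 = -505338/632995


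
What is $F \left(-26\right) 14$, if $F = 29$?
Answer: $-10556$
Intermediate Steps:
$F \left(-26\right) 14 = 29 \left(-26\right) 14 = \left(-754\right) 14 = -10556$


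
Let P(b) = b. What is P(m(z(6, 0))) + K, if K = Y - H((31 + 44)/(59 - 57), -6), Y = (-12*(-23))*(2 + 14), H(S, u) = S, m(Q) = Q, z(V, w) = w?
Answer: 8757/2 ≈ 4378.5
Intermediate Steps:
Y = 4416 (Y = 276*16 = 4416)
K = 8757/2 (K = 4416 - (31 + 44)/(59 - 57) = 4416 - 75/2 = 8757/2 ≈ 4378.5)
P(m(z(6, 0))) + K = 0 + 8757/2 = 8757/2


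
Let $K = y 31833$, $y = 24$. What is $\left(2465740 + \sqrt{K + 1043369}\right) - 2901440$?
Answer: $-435700 + \sqrt{1807361} \approx -4.3436 \cdot 10^{5}$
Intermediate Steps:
$K = 763992$ ($K = 24 \cdot 31833 = 763992$)
$\left(2465740 + \sqrt{K + 1043369}\right) - 2901440 = \left(2465740 + \sqrt{763992 + 1043369}\right) - 2901440 = \left(2465740 + \sqrt{1807361}\right) - 2901440 = -435700 + \sqrt{1807361}$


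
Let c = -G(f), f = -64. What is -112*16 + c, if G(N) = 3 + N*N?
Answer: -5891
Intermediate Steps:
G(N) = 3 + N²
c = -4099 (c = -(3 + (-64)²) = -(3 + 4096) = -1*4099 = -4099)
-112*16 + c = -112*16 - 4099 = -1792 - 4099 = -5891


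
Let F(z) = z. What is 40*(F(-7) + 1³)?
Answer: -240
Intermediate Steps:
40*(F(-7) + 1³) = 40*(-7 + 1³) = 40*(-7 + 1) = 40*(-6) = -240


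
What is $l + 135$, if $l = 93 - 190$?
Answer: $38$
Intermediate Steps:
$l = -97$
$l + 135 = -97 + 135 = 38$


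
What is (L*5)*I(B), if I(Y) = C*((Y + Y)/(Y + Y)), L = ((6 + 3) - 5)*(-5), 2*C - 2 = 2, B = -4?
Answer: -200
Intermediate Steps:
C = 2 (C = 1 + (1/2)*2 = 1 + 1 = 2)
L = -20 (L = (9 - 5)*(-5) = 4*(-5) = -20)
I(Y) = 2 (I(Y) = 2*((Y + Y)/(Y + Y)) = 2*((2*Y)/((2*Y))) = 2*((2*Y)*(1/(2*Y))) = 2*1 = 2)
(L*5)*I(B) = -20*5*2 = -100*2 = -200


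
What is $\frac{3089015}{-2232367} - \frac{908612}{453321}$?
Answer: $- \frac{180456358601}{53262044253} \approx -3.3881$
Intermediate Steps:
$\frac{3089015}{-2232367} - \frac{908612}{453321} = 3089015 \left(- \frac{1}{2232367}\right) - \frac{908612}{453321} = - \frac{3089015}{2232367} - \frac{908612}{453321} = - \frac{180456358601}{53262044253}$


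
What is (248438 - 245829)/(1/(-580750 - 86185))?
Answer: -1740033415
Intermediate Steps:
(248438 - 245829)/(1/(-580750 - 86185)) = 2609/(1/(-666935)) = 2609/(-1/666935) = 2609*(-666935) = -1740033415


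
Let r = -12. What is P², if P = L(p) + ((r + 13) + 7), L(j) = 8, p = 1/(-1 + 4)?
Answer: 256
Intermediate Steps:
p = ⅓ (p = 1/3 = ⅓ ≈ 0.33333)
P = 16 (P = 8 + ((-12 + 13) + 7) = 8 + (1 + 7) = 8 + 8 = 16)
P² = 16² = 256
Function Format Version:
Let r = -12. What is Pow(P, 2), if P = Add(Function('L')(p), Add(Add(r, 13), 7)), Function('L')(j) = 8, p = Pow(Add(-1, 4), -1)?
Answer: 256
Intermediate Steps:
p = Rational(1, 3) (p = Pow(3, -1) = Rational(1, 3) ≈ 0.33333)
P = 16 (P = Add(8, Add(Add(-12, 13), 7)) = Add(8, Add(1, 7)) = Add(8, 8) = 16)
Pow(P, 2) = Pow(16, 2) = 256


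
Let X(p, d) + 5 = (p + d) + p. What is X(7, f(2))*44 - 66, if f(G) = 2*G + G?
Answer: 594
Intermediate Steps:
f(G) = 3*G
X(p, d) = -5 + d + 2*p (X(p, d) = -5 + ((p + d) + p) = -5 + ((d + p) + p) = -5 + (d + 2*p) = -5 + d + 2*p)
X(7, f(2))*44 - 66 = (-5 + 3*2 + 2*7)*44 - 66 = (-5 + 6 + 14)*44 - 66 = 15*44 - 66 = 660 - 66 = 594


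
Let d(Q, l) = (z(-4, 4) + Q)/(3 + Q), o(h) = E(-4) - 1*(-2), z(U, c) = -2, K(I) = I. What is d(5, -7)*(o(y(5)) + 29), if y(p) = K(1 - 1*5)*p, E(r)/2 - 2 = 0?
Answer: 105/8 ≈ 13.125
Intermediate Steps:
E(r) = 4 (E(r) = 4 + 2*0 = 4 + 0 = 4)
y(p) = -4*p (y(p) = (1 - 1*5)*p = (1 - 5)*p = -4*p)
o(h) = 6 (o(h) = 4 - 1*(-2) = 4 + 2 = 6)
d(Q, l) = (-2 + Q)/(3 + Q)
d(5, -7)*(o(y(5)) + 29) = ((-2 + 5)/(3 + 5))*(6 + 29) = (3/8)*35 = 105/8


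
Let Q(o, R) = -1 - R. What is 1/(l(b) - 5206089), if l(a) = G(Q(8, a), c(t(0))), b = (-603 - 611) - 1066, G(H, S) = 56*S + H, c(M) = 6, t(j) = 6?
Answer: -1/5203474 ≈ -1.9218e-7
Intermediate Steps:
G(H, S) = H + 56*S
b = -2280 (b = -1214 - 1066 = -2280)
l(a) = 335 - a (l(a) = (-1 - a) + 56*6 = (-1 - a) + 336 = 335 - a)
1/(l(b) - 5206089) = 1/((335 - 1*(-2280)) - 5206089) = 1/((335 + 2280) - 5206089) = 1/(2615 - 5206089) = 1/(-5203474) = -1/5203474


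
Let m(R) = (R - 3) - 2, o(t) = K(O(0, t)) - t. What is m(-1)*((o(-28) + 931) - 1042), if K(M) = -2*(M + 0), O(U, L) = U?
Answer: 498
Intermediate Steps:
K(M) = -2*M
o(t) = -t (o(t) = -2*0 - t = 0 - t = -t)
m(R) = -5 + R (m(R) = (-3 + R) - 2 = -5 + R)
m(-1)*((o(-28) + 931) - 1042) = (-5 - 1)*((-1*(-28) + 931) - 1042) = -6*((28 + 931) - 1042) = -6*(959 - 1042) = -6*(-83) = 498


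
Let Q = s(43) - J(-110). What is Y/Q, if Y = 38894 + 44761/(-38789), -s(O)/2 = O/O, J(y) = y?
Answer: 55874615/155156 ≈ 360.12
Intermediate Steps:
s(O) = -2 (s(O) = -2*O/O = -2*1 = -2)
Q = 108 (Q = -2 - 1*(-110) = -2 + 110 = 108)
Y = 1508614605/38789 (Y = 38894 + 44761*(-1/38789) = 38894 - 44761/38789 = 1508614605/38789 ≈ 38893.)
Y/Q = (1508614605/38789)/108 = (1508614605/38789)*(1/108) = 55874615/155156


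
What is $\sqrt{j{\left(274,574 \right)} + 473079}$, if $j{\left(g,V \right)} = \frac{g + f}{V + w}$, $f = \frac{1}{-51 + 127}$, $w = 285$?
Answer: $\frac{\sqrt{504066091969781}}{32642} \approx 687.81$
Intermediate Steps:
$f = \frac{1}{76} \approx 0.013158$
$j{\left(g,V \right)} = \frac{\frac{1}{76} + g}{285 + V}$ ($j{\left(g,V \right)} = \frac{g + \frac{1}{76}}{V + 285} = \frac{\frac{1}{76} + g}{285 + V}$)
$\sqrt{j{\left(274,574 \right)} + 473079} = \sqrt{\frac{\frac{1}{76} + 274}{285 + 574} + 473079} = \sqrt{\frac{1}{859} \cdot \frac{20825}{76} + 473079} = \sqrt{\frac{20825}{65284} + 473079} = \sqrt{\frac{30884510261}{65284}} = \frac{\sqrt{504066091969781}}{32642}$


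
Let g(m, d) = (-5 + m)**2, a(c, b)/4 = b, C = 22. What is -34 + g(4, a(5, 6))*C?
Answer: -12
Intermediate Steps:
a(c, b) = 4*b
-34 + g(4, a(5, 6))*C = -34 + (-5 + 4)**2*22 = -34 + (-1)**2*22 = -34 + 1*22 = -34 + 22 = -12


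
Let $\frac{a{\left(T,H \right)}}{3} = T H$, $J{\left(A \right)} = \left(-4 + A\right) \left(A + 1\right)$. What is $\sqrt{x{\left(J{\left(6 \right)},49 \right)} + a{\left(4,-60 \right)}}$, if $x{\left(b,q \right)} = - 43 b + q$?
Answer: $i \sqrt{1273} \approx 35.679 i$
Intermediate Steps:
$J{\left(A \right)} = \left(1 + A\right) \left(-4 + A\right)$ ($J{\left(A \right)} = \left(-4 + A\right) \left(1 + A\right) = \left(1 + A\right) \left(-4 + A\right)$)
$x{\left(b,q \right)} = q - 43 b$
$a{\left(T,H \right)} = 3 H T$ ($a{\left(T,H \right)} = 3 T H = 3 H T$)
$\sqrt{x{\left(J{\left(6 \right)},49 \right)} + a{\left(4,-60 \right)}} = \sqrt{\left(49 - 43 \left(-4 + 6^{2} - 18\right)\right) + 3 \left(-60\right) 4} = \sqrt{\left(49 - 43 \left(-4 + 36 - 18\right)\right) - 720} = \sqrt{\left(49 - 602\right) - 720} = \sqrt{-553 - 720} = \sqrt{-1273} = i \sqrt{1273}$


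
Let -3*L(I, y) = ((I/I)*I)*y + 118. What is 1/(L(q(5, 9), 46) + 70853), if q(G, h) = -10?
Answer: 1/70967 ≈ 1.4091e-5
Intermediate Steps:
L(I, y) = -118/3 - I*y/3 (L(I, y) = -(((I/I)*I)*y + 118)/3 = -((1*I)*y + 118)/3 = -(I*y + 118)/3 = -(118 + I*y)/3 = -118/3 - I*y/3)
1/(L(q(5, 9), 46) + 70853) = 1/((-118/3 - ⅓*(-10)*46) + 70853) = 1/((-118/3 + 460/3) + 70853) = 1/(114 + 70853) = 1/70967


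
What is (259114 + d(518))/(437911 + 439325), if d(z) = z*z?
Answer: 263719/438618 ≈ 0.60125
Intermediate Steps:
d(z) = z²
(259114 + d(518))/(437911 + 439325) = (259114 + 518²)/(437911 + 439325) = (259114 + 268324)/877236 = 527438*(1/877236) = 263719/438618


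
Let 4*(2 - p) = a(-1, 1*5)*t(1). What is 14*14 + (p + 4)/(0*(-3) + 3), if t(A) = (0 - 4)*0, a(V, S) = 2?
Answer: 198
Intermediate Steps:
t(A) = 0 (t(A) = -4*0 = 0)
p = 2 (p = 2 - 0/2 = 2 - 1/4*0 = 2 + 0 = 2)
14*14 + (p + 4)/(0*(-3) + 3) = 14*14 + (2 + 4)/(0*(-3) + 3) = 196 + 6/(0 + 3) = 196 + 6/3 = 196 + 6*(1/3) = 196 + 2 = 198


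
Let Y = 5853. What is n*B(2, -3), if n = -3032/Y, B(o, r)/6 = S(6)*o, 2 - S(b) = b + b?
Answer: 121280/1951 ≈ 62.163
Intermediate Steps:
S(b) = 2 - 2*b (S(b) = 2 - (b + b) = 2 - 2*b)
B(o, r) = -60*o (B(o, r) = 6*((2 - 2*6)*o) = 6*((2 - 12)*o) = 6*(-10*o) = -60*o)
n = -3032/5853 ≈ -0.51802
n*B(2, -3) = -(-60640)*2/1951 = -3032/5853*(-120) = 121280/1951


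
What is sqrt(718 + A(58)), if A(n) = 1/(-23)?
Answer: 7*sqrt(7751)/23 ≈ 26.795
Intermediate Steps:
A(n) = -1/23
sqrt(718 + A(58)) = sqrt(718 - 1/23) = sqrt(16513/23) = 7*sqrt(7751)/23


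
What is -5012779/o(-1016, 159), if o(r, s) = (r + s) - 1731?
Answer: 5012779/2588 ≈ 1936.9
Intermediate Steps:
o(r, s) = -1731 + r + s
-5012779/o(-1016, 159) = -5012779/(-1731 - 1016 + 159) = -5012779/(-2588) = -5012779*(-1/2588) = 5012779/2588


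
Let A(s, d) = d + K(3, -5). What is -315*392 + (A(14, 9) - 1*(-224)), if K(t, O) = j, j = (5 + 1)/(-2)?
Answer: -123250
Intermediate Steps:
j = -3 (j = 6*(-½) = -3)
K(t, O) = -3
A(s, d) = -3 + d (A(s, d) = d - 3 = -3 + d)
-315*392 + (A(14, 9) - 1*(-224)) = -315*392 + ((-3 + 9) - 1*(-224)) = -123480 + (6 + 224) = -123480 + 230 = -123250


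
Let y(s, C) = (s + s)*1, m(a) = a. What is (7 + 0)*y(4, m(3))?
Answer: 56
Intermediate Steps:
y(s, C) = 2*s (y(s, C) = (2*s)*1 = 2*s)
(7 + 0)*y(4, m(3)) = (7 + 0)*(2*4) = 7*8 = 56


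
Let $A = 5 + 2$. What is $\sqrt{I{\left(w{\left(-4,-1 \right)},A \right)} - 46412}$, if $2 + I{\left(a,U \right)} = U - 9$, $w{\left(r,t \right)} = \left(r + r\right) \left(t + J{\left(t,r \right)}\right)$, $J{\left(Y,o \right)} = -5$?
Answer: $4 i \sqrt{2901} \approx 215.44 i$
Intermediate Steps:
$A = 7$
$w{\left(r,t \right)} = 2 r \left(-5 + t\right)$ ($w{\left(r,t \right)} = \left(r + r\right) \left(t - 5\right) = 2 r \left(-5 + t\right)$)
$I{\left(a,U \right)} = -11 + U$ ($I{\left(a,U \right)} = -2 + \left(U - 9\right) = -2 + \left(-9 + U\right) = -11 + U$)
$\sqrt{I{\left(w{\left(-4,-1 \right)},A \right)} - 46412} = \sqrt{\left(-11 + 7\right) - 46412} = \sqrt{-4 - 46412} = \sqrt{-46416} = 4 i \sqrt{2901}$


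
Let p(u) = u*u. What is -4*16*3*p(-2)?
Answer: -768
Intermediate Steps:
p(u) = u²
-4*16*3*p(-2) = -4*16*3*(-2)² = -192*4 = -4*192 = -768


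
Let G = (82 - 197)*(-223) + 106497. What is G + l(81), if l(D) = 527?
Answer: 132669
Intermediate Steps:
G = 132142 (G = -115*(-223) + 106497 = 25645 + 106497 = 132142)
G + l(81) = 132142 + 527 = 132669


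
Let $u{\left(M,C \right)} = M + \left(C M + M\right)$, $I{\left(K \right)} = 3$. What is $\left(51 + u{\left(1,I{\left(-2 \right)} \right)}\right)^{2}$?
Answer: $3136$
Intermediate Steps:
$u{\left(M,C \right)} = 2 M + C M$ ($u{\left(M,C \right)} = M + \left(M + C M\right) = 2 M + C M$)
$\left(51 + u{\left(1,I{\left(-2 \right)} \right)}\right)^{2} = \left(51 + 1 \left(2 + 3\right)\right)^{2} = \left(51 + 1 \cdot 5\right)^{2} = \left(51 + 5\right)^{2} = 56^{2} = 3136$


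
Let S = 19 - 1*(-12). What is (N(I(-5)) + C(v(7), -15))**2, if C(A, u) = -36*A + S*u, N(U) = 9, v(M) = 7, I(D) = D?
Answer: 501264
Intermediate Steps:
S = 31 (S = 19 + 12 = 31)
C(A, u) = -36*A + 31*u
(N(I(-5)) + C(v(7), -15))**2 = (9 + (-36*7 + 31*(-15)))**2 = (9 + (-252 - 465))**2 = (9 - 717)**2 = (-708)**2 = 501264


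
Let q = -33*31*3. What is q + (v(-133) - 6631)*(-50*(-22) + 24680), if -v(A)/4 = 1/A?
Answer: -22736279997/133 ≈ -1.7095e+8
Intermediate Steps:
q = -3069 (q = -1023*3 = -3069)
v(A) = -4/A
q + (v(-133) - 6631)*(-50*(-22) + 24680) = -3069 + (-4/(-133) - 6631)*(-50*(-22) + 24680) = -3069 + (-4*(-1/133) - 6631)*(1100 + 24680) = -3069 + (4/133 - 6631)*25780 = -3069 - 881919/133*25780 = -3069 - 22735871820/133 = -22736279997/133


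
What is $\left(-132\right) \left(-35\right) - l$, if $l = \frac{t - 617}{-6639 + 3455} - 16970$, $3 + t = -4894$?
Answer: $\frac{34368523}{1592} \approx 21588.0$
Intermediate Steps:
$t = -4897$ ($t = -3 - 4894 = -4897$)
$l = - \frac{27013483}{1592}$ ($l = \frac{-4897 - 617}{-6639 + 3455} - 16970 = - \frac{5514}{-3184} - 16970 = \left(-5514\right) \left(- \frac{1}{3184}\right) - 16970 = \frac{2757}{1592} - 16970 = - \frac{27013483}{1592} \approx -16968.0$)
$\left(-132\right) \left(-35\right) - l = \left(-132\right) \left(-35\right) - - \frac{27013483}{1592} = 4620 + \frac{27013483}{1592} = \frac{34368523}{1592}$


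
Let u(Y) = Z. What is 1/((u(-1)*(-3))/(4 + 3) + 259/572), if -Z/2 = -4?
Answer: -4004/11915 ≈ -0.33605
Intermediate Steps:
Z = 8 (Z = -2*(-4) = 8)
u(Y) = 8
1/((u(-1)*(-3))/(4 + 3) + 259/572) = 1/((8*(-3))/(4 + 3) + 259/572) = 1/(-24/7 + 259*(1/572)) = 1/(-24*1/7 + 259/572) = 1/(-24/7 + 259/572) = 1/(-11915/4004) = -4004/11915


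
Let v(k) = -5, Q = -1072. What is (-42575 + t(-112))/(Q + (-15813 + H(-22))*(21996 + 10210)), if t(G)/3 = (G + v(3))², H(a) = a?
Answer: 754/254991541 ≈ 2.9570e-6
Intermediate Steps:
t(G) = 3*(-5 + G)² (t(G) = 3*(G - 5)² = 3*(-5 + G)²)
(-42575 + t(-112))/(Q + (-15813 + H(-22))*(21996 + 10210)) = (-42575 + 3*(-5 - 112)²)/(-1072 + (-15813 - 22)*(21996 + 10210)) = (-42575 + 3*(-117)²)/(-1072 - 15835*32206) = (-42575 + 3*13689)/(-1072 - 509982010) = (-42575 + 41067)/(-509983082) = -1508*(-1/509983082) = 754/254991541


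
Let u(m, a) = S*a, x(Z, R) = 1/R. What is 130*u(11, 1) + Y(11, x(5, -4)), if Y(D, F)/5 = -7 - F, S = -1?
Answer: -655/4 ≈ -163.75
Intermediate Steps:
Y(D, F) = -35 - 5*F (Y(D, F) = 5*(-7 - F) = -35 - 5*F)
u(m, a) = -a
130*u(11, 1) + Y(11, x(5, -4)) = 130*(-1*1) + (-35 - 5/(-4)) = 130*(-1) + (-35 - 5*(-¼)) = -130 + (-35 + 5/4) = -130 - 135/4 = -655/4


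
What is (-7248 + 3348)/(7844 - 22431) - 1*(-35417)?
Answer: 516631679/14587 ≈ 35417.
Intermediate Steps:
(-7248 + 3348)/(7844 - 22431) - 1*(-35417) = -3900/(-14587) + 35417 = -3900*(-1/14587) + 35417 = 3900/14587 + 35417 = 516631679/14587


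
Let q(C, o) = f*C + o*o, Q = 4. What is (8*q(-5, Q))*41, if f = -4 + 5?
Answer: 3608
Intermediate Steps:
f = 1
q(C, o) = C + o² (q(C, o) = 1*C + o*o = C + o²)
(8*q(-5, Q))*41 = (8*(-5 + 4²))*41 = (8*(-5 + 16))*41 = (8*11)*41 = 88*41 = 3608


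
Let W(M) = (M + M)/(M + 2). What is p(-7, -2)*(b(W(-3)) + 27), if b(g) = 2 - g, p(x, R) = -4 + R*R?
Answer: 0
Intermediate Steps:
W(M) = 2*M/(2 + M) (W(M) = (2*M)/(2 + M) = 2*M/(2 + M))
p(x, R) = -4 + R²
p(-7, -2)*(b(W(-3)) + 27) = (-4 + (-2)²)*((2 - 2*(-3)/(2 - 3)) + 27) = (-4 + 4)*((2 - 2*(-3)/(-1)) + 27) = 0*((2 - 2*(-3)*(-1)) + 27) = 0*((2 - 1*6) + 27) = 0*((2 - 6) + 27) = 0*(-4 + 27) = 0*23 = 0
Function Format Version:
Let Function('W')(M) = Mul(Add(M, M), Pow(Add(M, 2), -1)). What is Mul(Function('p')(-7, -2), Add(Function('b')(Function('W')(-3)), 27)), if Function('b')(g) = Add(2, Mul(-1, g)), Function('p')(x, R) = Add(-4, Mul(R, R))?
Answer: 0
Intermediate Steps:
Function('W')(M) = Mul(2, M, Pow(Add(2, M), -1)) (Function('W')(M) = Mul(Mul(2, M), Pow(Add(2, M), -1)) = Mul(2, M, Pow(Add(2, M), -1)))
Function('p')(x, R) = Add(-4, Pow(R, 2))
Mul(Function('p')(-7, -2), Add(Function('b')(Function('W')(-3)), 27)) = Mul(Add(-4, Pow(-2, 2)), Add(Add(2, Mul(-1, Mul(2, -3, Pow(Add(2, -3), -1)))), 27)) = Mul(Add(-4, 4), Add(Add(2, Mul(-1, Mul(2, -3, Pow(-1, -1)))), 27)) = Mul(0, Add(Add(2, Mul(-1, Mul(2, -3, -1))), 27)) = Mul(0, Add(Add(2, Mul(-1, 6)), 27)) = Mul(0, Add(Add(2, -6), 27)) = Mul(0, Add(-4, 27)) = Mul(0, 23) = 0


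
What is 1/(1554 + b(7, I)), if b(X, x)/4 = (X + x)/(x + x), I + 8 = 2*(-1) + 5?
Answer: 5/7766 ≈ 0.00064383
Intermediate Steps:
I = -5 (I = -8 + (2*(-1) + 5) = -8 + (-2 + 5) = -8 + 3 = -5)
b(X, x) = 2*(X + x)/x (b(X, x) = 4*((X + x)/(x + x)) = 4*((X + x)/((2*x))) = 4*((X + x)*(1/(2*x))) = 4*((X + x)/(2*x)) = 2*(X + x)/x)
1/(1554 + b(7, I)) = 1/(1554 + (2 + 2*7/(-5))) = 1/(1554 + (2 + 2*7*(-1/5))) = 1/(1554 + (2 - 14/5)) = 1/(1554 - 4/5) = 1/(7766/5) = 5/7766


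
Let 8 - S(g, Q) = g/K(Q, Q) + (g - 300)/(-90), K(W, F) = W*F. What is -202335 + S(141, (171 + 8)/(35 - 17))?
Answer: -194485850903/961230 ≈ -2.0233e+5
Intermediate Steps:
K(W, F) = F*W
S(g, Q) = 14/3 + g/90 - g/Q² (S(g, Q) = 8 - (g/((Q*Q)) + (g - 300)/(-90)) = 8 - (g/(Q²) + (-300 + g)*(-1/90)) = 8 - (g/Q² + (10/3 - g/90)) = 8 - (10/3 - g/90 + g/Q²) = 8 + (-10/3 + g/90 - g/Q²) = 14/3 + g/90 - g/Q²)
-202335 + S(141, (171 + 8)/(35 - 17)) = -202335 + (14/3 + (1/90)*141 - 1*141/((171 + 8)/(35 - 17))²) = -202335 + (14/3 + 47/30 - 1*141/(179/18)²) = -202335 + (14/3 + 47/30 - 1*141*324/32041) = -202335 + (14/3 + 47/30 - 45684/32041) = -202335 + 4621147/961230 = -194485850903/961230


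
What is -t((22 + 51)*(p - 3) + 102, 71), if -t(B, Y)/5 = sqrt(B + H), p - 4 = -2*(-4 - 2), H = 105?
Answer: 170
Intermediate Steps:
p = 16 (p = 4 - 2*(-4 - 2) = 4 - 2*(-6) = 4 + 12 = 16)
t(B, Y) = -5*sqrt(105 + B) (t(B, Y) = -5*sqrt(B + 105) = -5*sqrt(105 + B))
-t((22 + 51)*(p - 3) + 102, 71) = -(-5)*sqrt(105 + ((22 + 51)*(16 - 3) + 102)) = -(-5)*sqrt(105 + (73*13 + 102)) = -(-5)*sqrt(105 + (949 + 102)) = -(-5)*sqrt(105 + 1051) = -(-5)*sqrt(1156) = -(-5)*34 = -1*(-170) = 170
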